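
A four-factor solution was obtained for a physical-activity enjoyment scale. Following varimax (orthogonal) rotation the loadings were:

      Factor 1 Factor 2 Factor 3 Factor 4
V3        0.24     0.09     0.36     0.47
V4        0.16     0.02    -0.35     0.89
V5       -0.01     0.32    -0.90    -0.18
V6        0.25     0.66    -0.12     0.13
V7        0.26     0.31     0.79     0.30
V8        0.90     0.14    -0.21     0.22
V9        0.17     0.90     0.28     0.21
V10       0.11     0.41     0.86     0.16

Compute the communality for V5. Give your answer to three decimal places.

h² = (-0.01)² + 0.32² + (-0.90)² + (-0.18)² = 0.0001 + 0.1024 + 0.8100 + 0.0324 = 0.9449

0.945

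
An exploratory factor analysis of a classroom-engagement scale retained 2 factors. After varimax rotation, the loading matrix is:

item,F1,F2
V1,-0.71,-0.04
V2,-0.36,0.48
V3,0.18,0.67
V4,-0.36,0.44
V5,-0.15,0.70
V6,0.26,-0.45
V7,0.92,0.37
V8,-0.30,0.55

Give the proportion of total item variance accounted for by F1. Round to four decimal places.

SS loadings for F1 = (-0.71)² + (-0.36)² + 0.18² + (-0.36)² + (-0.15)² + 0.26² + 0.92² + (-0.30)² = 1.8222
Proportion of variance = 1.8222 / 8 = 0.2278.

0.2278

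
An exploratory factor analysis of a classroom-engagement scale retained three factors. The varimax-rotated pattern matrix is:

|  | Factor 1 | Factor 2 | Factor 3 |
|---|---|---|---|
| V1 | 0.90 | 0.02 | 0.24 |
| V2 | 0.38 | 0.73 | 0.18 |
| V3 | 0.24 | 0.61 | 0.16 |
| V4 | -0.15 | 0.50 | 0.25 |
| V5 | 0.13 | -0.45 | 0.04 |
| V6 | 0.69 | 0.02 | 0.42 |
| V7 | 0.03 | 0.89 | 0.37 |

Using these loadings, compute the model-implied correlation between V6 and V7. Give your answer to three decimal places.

0.194

r̂ = Σ λ_i·λ_j across factors = (0.69)(0.03) + (0.02)(0.89) + (0.42)(0.37)
  = +0.0207 +0.0178 +0.1554 = 0.1939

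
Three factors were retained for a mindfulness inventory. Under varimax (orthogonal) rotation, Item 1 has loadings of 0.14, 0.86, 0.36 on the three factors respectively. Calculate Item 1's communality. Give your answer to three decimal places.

0.889

h² = 0.14² + 0.86² + 0.36² = 0.0196 + 0.7396 + 0.1296 = 0.8888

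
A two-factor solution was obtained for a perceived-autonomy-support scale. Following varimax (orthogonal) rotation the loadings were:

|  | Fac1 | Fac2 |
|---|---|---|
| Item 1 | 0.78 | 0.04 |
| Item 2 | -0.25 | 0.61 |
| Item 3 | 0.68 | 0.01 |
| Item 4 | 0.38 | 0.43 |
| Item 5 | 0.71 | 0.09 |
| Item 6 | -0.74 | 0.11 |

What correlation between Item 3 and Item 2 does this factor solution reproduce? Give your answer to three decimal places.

-0.164

r̂ = Σ λ_i·λ_j across factors = (0.68)(-0.25) + (0.01)(0.61)
  = -0.1700 +0.0061 = -0.1639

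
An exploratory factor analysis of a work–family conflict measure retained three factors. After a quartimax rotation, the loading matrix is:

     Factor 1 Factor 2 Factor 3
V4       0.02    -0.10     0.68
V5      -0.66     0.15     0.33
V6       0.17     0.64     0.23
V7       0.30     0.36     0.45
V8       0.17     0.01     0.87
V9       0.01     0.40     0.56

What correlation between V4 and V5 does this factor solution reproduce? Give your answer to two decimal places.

0.20

r̂ = Σ λ_i·λ_j across factors = (0.02)(-0.66) + (-0.10)(0.15) + (0.68)(0.33)
  = -0.0132 -0.0150 +0.2244 = 0.1962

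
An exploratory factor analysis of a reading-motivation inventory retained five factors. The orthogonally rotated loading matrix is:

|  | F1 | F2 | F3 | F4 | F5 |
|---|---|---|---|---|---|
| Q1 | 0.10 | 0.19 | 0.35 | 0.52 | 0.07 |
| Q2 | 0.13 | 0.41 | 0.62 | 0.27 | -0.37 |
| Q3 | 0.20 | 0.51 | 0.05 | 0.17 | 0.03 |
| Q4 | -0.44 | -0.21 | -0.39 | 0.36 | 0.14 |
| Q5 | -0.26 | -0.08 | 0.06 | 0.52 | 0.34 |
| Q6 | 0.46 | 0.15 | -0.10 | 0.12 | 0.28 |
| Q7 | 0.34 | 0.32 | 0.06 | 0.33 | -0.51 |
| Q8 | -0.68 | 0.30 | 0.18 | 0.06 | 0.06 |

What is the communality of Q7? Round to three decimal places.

0.591

h² = 0.34² + 0.32² + 0.06² + 0.33² + (-0.51)² = 0.1156 + 0.1024 + 0.0036 + 0.1089 + 0.2601 = 0.5906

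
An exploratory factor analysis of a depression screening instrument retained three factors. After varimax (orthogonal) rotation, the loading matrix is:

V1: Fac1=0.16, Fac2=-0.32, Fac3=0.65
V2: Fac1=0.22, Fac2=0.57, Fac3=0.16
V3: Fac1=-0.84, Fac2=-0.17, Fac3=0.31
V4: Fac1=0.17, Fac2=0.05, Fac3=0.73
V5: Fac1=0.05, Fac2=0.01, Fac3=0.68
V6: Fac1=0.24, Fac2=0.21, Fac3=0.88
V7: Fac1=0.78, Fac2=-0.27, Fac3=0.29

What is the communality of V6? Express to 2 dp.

h² = 0.24² + 0.21² + 0.88² = 0.0576 + 0.0441 + 0.7744 = 0.8761

0.88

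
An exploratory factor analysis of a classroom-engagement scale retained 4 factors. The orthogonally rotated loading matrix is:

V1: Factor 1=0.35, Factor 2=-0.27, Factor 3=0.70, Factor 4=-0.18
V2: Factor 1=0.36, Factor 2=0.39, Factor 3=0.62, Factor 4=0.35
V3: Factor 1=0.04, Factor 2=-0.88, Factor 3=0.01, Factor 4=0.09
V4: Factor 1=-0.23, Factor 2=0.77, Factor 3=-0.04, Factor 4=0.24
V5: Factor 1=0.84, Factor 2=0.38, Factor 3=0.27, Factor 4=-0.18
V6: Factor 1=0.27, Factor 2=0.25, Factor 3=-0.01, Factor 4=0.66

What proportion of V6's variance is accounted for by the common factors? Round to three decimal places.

h² = 0.27² + 0.25² + (-0.01)² + 0.66² = 0.0729 + 0.0625 + 0.0001 + 0.4356 = 0.5711

0.571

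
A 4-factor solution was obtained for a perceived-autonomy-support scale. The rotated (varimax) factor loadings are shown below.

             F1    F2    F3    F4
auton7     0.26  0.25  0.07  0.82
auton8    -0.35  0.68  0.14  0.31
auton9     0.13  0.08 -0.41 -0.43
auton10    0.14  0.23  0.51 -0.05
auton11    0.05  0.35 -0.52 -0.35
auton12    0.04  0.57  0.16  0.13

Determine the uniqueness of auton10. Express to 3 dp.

0.665

h² = 0.14² + 0.23² + 0.51² + (-0.05)² = 0.0196 + 0.0529 + 0.2601 + 0.0025 = 0.3351
Uniqueness u² = 1 − h² = 1 − 0.3351 = 0.6649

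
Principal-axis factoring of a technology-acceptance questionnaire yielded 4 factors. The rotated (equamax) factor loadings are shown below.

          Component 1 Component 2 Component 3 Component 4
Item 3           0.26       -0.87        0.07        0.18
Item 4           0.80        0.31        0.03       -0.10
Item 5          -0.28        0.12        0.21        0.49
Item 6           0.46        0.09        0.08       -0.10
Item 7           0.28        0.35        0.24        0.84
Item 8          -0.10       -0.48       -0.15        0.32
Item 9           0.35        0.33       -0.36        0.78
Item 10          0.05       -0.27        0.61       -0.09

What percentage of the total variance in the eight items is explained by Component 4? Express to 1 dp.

21.5%

SS loadings for Component 4 = 0.18² + (-0.10)² + 0.49² + (-0.10)² + 0.84² + 0.32² + 0.78² + (-0.09)² = 1.7170
With 8 standardized items, total variance = 8. Proportion = 1.7170/8 = 0.2146 → 21.46%.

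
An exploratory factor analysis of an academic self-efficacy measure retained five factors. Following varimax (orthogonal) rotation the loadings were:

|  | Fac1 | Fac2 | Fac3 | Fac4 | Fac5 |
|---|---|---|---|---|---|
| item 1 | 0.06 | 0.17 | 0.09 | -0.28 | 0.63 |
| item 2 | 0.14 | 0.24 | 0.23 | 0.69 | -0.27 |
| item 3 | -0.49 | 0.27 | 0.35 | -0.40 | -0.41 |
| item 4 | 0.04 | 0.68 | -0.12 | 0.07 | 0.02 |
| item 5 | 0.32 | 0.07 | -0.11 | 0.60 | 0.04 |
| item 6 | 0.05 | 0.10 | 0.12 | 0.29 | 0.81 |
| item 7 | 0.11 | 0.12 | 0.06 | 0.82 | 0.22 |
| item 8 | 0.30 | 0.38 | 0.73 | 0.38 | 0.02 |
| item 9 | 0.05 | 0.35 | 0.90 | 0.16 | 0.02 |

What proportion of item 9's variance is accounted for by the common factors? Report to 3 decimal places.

0.961

h² = 0.05² + 0.35² + 0.90² + 0.16² + 0.02² = 0.0025 + 0.1225 + 0.8100 + 0.0256 + 0.0004 = 0.9610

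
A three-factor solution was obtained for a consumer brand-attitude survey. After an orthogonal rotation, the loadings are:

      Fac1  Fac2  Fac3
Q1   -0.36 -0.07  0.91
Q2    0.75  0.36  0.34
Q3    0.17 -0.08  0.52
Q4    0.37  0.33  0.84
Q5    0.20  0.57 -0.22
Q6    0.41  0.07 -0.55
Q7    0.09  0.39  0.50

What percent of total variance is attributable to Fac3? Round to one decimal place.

36.0%

SS loadings for Fac3 = 0.91² + 0.34² + 0.52² + 0.84² + (-0.22)² + (-0.55)² + 0.50² = 2.5206
With 7 standardized items, total variance = 7. Proportion = 2.5206/7 = 0.3601 → 36.01%.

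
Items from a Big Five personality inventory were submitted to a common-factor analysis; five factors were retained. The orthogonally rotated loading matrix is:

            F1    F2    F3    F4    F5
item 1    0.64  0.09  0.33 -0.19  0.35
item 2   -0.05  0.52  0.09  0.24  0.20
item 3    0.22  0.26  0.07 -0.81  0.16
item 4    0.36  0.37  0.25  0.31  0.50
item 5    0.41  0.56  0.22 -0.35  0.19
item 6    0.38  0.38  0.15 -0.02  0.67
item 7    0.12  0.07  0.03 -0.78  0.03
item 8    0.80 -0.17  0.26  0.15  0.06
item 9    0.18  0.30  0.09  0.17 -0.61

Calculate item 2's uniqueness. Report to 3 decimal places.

0.621

h² = (-0.05)² + 0.52² + 0.09² + 0.24² + 0.20² = 0.0025 + 0.2704 + 0.0081 + 0.0576 + 0.0400 = 0.3786
Uniqueness u² = 1 − h² = 1 − 0.3786 = 0.6214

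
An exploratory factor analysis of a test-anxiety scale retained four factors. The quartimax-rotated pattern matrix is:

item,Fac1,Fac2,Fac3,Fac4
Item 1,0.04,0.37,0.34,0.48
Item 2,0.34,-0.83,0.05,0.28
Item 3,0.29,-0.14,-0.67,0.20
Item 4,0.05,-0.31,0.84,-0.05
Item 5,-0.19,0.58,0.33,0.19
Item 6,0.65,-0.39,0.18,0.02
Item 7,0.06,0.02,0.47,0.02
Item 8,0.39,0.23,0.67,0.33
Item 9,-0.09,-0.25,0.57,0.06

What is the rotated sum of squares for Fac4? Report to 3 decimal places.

0.501

SS loadings for Fac4 = 0.48² + 0.28² + 0.20² + (-0.05)² + 0.19² + 0.02² + 0.02² + 0.33² + 0.06² = 0.2304 + 0.0784 + 0.0400 + 0.0025 + 0.0361 + 0.0004 + 0.0004 + 0.1089 + 0.0036 = 0.5007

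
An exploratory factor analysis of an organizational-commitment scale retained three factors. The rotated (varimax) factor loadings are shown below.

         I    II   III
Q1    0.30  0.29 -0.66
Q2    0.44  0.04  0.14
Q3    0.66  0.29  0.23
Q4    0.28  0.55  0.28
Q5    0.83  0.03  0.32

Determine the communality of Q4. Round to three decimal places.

0.459

h² = 0.28² + 0.55² + 0.28² = 0.0784 + 0.3025 + 0.0784 = 0.4593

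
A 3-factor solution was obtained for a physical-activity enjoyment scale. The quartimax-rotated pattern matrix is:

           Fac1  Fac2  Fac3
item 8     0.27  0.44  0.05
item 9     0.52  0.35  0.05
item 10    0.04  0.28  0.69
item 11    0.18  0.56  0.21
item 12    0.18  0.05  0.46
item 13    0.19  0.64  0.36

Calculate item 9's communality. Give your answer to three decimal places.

h² = 0.52² + 0.35² + 0.05² = 0.2704 + 0.1225 + 0.0025 = 0.3954

0.395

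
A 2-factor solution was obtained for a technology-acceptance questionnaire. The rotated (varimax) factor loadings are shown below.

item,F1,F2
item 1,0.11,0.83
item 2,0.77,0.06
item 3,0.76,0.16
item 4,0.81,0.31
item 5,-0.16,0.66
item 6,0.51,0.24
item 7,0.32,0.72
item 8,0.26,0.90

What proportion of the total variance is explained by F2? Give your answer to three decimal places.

SS loadings for F2 = 0.83² + 0.06² + 0.16² + 0.31² + 0.66² + 0.24² + 0.72² + 0.90² = 2.6358
Proportion of variance = 2.6358 / 8 = 0.3295.

0.329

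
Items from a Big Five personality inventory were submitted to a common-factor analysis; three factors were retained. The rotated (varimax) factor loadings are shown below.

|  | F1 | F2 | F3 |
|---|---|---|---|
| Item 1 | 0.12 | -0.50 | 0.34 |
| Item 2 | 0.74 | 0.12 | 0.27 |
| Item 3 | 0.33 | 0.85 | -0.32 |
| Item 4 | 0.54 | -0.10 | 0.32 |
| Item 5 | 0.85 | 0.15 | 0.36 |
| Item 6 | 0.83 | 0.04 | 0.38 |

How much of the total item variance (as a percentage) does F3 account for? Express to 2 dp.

11.12%

SS loadings for F3 = 0.34² + 0.27² + (-0.32)² + 0.32² + 0.36² + 0.38² = 0.6673
With 6 standardized items, total variance = 6. Proportion = 0.6673/6 = 0.1112 → 11.12%.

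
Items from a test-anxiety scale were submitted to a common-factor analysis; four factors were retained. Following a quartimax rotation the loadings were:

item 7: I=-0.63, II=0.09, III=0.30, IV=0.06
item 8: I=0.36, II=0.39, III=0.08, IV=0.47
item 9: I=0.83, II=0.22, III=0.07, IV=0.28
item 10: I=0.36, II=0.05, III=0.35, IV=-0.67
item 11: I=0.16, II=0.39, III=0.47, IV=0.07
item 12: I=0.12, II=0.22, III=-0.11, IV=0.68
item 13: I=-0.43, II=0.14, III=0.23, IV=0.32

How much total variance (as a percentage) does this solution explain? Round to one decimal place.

54.7%

SS loadings by factor: 1.5699, 0.4312, 0.5097, 1.3215; total = 3.8323.
Total variance with 7 standardized items is 7, so the solution explains 3.8323/7 = 0.5475 = 54.75%.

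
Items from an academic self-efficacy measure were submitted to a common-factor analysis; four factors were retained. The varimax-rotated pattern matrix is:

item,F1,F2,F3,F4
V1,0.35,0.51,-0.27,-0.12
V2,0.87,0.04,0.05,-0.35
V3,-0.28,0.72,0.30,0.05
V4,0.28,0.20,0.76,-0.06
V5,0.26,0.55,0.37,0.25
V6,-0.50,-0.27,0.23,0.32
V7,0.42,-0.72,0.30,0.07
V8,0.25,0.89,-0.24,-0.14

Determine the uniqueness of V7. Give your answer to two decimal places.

0.21

h² = 0.42² + (-0.72)² + 0.30² + 0.07² = 0.1764 + 0.5184 + 0.0900 + 0.0049 = 0.7897
Uniqueness u² = 1 − h² = 1 − 0.7897 = 0.2103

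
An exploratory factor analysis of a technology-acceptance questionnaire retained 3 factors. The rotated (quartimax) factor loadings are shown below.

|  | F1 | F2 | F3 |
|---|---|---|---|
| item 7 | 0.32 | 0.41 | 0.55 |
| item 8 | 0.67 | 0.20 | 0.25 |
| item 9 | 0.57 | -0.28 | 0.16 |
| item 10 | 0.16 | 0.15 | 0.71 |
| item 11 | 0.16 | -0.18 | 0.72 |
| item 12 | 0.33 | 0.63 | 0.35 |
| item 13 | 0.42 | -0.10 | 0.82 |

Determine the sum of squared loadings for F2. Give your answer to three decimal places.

SS loadings for F2 = 0.41² + 0.20² + (-0.28)² + 0.15² + (-0.18)² + 0.63² + (-0.10)² = 0.1681 + 0.0400 + 0.0784 + 0.0225 + 0.0324 + 0.3969 + 0.0100 = 0.7483

0.748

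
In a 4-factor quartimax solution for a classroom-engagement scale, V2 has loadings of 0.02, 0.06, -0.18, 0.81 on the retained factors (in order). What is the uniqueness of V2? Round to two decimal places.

0.31

h² = 0.02² + 0.06² + (-0.18)² + 0.81² = 0.0004 + 0.0036 + 0.0324 + 0.6561 = 0.6925
Uniqueness u² = 1 − h² = 1 − 0.6925 = 0.3075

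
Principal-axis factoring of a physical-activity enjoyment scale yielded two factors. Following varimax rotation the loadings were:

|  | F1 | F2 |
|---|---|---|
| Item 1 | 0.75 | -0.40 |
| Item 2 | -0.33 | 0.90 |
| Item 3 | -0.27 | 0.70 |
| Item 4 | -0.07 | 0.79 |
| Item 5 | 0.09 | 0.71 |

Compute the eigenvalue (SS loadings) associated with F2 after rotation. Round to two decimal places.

2.59

SS loadings for F2 = (-0.40)² + 0.90² + 0.70² + 0.79² + 0.71² = 0.1600 + 0.8100 + 0.4900 + 0.6241 + 0.5041 = 2.5882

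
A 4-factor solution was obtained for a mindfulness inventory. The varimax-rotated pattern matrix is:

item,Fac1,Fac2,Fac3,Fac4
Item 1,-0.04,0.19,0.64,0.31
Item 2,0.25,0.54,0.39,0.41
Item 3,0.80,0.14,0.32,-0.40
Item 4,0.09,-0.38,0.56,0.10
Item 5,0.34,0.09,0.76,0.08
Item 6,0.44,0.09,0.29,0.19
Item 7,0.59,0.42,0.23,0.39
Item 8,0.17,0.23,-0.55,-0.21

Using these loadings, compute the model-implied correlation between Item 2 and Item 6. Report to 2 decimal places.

r̂ = Σ λ_i·λ_j across factors = (0.25)(0.44) + (0.54)(0.09) + (0.39)(0.29) + (0.41)(0.19)
  = +0.1100 +0.0486 +0.1131 +0.0779 = 0.3496

0.35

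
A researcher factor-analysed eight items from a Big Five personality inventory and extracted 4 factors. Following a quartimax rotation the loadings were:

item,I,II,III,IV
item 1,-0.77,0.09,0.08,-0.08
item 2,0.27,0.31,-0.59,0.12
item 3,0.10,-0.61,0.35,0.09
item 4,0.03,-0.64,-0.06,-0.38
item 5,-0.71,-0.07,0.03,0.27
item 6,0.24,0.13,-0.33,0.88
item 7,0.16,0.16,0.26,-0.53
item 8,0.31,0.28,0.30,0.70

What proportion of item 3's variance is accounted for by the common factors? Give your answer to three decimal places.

0.513

h² = 0.10² + (-0.61)² + 0.35² + 0.09² = 0.0100 + 0.3721 + 0.1225 + 0.0081 = 0.5127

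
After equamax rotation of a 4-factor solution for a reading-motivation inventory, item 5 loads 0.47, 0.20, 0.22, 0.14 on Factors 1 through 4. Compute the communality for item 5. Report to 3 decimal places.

h² = 0.47² + 0.20² + 0.22² + 0.14² = 0.2209 + 0.0400 + 0.0484 + 0.0196 = 0.3289

0.329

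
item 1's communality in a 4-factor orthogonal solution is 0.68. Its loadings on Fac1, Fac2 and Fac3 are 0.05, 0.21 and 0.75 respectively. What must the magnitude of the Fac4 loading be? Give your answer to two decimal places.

0.27

Under orthogonal rotation h² = Σλ², so λ_Fac4² = h² − (0.6091) = 0.68 − 0.6091 = 0.0709.
|λ| = √0.0709 = 0.2663.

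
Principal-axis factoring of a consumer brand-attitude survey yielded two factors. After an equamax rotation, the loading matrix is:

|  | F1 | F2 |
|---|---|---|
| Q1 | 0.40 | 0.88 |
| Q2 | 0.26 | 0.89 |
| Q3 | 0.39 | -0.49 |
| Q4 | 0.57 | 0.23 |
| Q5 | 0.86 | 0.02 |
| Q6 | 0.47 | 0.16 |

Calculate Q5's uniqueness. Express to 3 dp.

h² = 0.86² + 0.02² = 0.7396 + 0.0004 = 0.7400
Uniqueness u² = 1 − h² = 1 − 0.7400 = 0.2600

0.260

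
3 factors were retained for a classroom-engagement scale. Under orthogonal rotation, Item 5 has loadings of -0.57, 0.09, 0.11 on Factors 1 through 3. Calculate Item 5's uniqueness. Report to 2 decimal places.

0.65

h² = (-0.57)² + 0.09² + 0.11² = 0.3249 + 0.0081 + 0.0121 = 0.3451
Uniqueness u² = 1 − h² = 1 − 0.3451 = 0.6549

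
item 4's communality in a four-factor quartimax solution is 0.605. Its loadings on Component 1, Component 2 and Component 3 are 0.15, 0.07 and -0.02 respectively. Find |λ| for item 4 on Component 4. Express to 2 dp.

0.76

Under orthogonal rotation h² = Σλ², so λ_Component 4² = h² − (0.0278) = 0.605 − 0.0278 = 0.5772.
|λ| = √0.5772 = 0.7597.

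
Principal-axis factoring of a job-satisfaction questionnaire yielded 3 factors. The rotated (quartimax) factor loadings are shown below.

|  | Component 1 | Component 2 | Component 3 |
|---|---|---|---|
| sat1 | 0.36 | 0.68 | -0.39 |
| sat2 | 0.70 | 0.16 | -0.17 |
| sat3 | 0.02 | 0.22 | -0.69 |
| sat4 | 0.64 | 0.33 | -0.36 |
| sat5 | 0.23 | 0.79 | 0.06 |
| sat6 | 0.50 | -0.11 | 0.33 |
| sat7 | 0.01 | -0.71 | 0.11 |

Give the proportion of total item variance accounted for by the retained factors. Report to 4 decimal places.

0.5756

SS loadings by factor: 1.3326, 1.7856, 0.9113; total = 4.0295.
Total variance with 7 standardized items is 7, so the solution explains 4.0295/7 = 0.5756.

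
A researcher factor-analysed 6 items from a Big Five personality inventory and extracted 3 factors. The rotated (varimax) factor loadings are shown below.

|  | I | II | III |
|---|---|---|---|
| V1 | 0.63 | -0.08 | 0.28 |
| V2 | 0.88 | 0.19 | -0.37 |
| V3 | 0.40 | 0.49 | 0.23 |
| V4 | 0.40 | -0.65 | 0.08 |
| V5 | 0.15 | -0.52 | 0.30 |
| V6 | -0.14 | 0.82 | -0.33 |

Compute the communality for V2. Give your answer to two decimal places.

0.95

h² = 0.88² + 0.19² + (-0.37)² = 0.7744 + 0.0361 + 0.1369 = 0.9474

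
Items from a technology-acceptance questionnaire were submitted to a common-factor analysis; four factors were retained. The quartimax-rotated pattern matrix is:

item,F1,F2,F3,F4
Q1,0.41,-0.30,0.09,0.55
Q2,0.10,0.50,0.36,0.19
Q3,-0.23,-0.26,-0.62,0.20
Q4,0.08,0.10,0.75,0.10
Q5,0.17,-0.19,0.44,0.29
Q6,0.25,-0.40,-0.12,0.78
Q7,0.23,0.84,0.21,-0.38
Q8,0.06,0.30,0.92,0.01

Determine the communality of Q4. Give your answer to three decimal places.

h² = 0.08² + 0.10² + 0.75² + 0.10² = 0.0064 + 0.0100 + 0.5625 + 0.0100 = 0.5889

0.589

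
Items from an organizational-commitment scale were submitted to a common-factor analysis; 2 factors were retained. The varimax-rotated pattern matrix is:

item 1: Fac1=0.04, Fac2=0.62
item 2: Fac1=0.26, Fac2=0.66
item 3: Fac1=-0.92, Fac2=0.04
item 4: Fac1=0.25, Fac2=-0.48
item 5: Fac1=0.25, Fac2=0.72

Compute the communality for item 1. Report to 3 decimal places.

0.386

h² = 0.04² + 0.62² = 0.0016 + 0.3844 = 0.3860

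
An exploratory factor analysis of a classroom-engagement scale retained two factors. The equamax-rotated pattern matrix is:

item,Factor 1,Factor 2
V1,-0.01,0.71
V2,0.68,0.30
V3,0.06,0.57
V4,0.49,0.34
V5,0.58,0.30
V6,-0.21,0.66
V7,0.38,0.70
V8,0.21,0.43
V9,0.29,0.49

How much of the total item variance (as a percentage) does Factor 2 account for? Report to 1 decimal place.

27.5%

SS loadings for Factor 2 = 0.71² + 0.30² + 0.57² + 0.34² + 0.30² + 0.66² + 0.70² + 0.43² + 0.49² = 2.4752
With 9 standardized items, total variance = 9. Proportion = 2.4752/9 = 0.2750 → 27.50%.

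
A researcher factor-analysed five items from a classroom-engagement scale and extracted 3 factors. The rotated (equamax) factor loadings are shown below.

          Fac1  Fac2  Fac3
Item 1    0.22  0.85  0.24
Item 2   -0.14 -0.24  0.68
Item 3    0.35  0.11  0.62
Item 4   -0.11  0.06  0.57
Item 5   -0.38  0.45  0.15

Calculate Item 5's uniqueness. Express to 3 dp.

h² = (-0.38)² + 0.45² + 0.15² = 0.1444 + 0.2025 + 0.0225 = 0.3694
Uniqueness u² = 1 − h² = 1 − 0.3694 = 0.6306

0.631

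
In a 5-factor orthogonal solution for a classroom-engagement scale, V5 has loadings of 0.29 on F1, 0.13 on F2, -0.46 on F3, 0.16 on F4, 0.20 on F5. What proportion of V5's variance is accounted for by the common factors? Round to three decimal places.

h² = 0.29² + 0.13² + (-0.46)² + 0.16² + 0.20² = 0.0841 + 0.0169 + 0.2116 + 0.0256 + 0.0400 = 0.3782

0.378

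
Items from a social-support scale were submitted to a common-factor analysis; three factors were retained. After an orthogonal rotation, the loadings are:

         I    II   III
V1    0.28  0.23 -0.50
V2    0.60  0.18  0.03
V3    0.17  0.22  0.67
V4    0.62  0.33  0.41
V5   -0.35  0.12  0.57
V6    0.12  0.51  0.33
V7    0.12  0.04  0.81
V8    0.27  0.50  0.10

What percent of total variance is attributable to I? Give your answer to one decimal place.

SS loadings for I = 0.28² + 0.60² + 0.17² + 0.62² + (-0.35)² + 0.12² + 0.12² + 0.27² = 1.0759
With 8 standardized items, total variance = 8. Proportion = 1.0759/8 = 0.1345 → 13.45%.

13.4%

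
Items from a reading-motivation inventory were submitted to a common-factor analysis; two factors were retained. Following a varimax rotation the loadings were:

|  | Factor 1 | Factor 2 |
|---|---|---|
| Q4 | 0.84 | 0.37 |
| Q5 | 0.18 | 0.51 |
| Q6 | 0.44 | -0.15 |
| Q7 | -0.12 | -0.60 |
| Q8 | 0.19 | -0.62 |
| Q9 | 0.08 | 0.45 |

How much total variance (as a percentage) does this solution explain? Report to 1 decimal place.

39.2%

Communalities: 0.8425, 0.2925, 0.2161, 0.3744, 0.4205, 0.2089; Σh² = 2.3549.
Total variance with 6 standardized items is 6, so the solution explains 2.3549/6 = 0.3925 = 39.25%.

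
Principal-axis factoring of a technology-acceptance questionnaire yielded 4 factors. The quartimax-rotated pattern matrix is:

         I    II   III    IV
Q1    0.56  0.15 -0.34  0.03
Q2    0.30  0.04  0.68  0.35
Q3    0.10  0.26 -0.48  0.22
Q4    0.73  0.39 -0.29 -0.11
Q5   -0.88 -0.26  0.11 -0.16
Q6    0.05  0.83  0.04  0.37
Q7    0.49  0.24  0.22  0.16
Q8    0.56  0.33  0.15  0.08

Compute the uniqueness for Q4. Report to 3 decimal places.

0.219

h² = 0.73² + 0.39² + (-0.29)² + (-0.11)² = 0.5329 + 0.1521 + 0.0841 + 0.0121 = 0.7812
Uniqueness u² = 1 − h² = 1 − 0.7812 = 0.2188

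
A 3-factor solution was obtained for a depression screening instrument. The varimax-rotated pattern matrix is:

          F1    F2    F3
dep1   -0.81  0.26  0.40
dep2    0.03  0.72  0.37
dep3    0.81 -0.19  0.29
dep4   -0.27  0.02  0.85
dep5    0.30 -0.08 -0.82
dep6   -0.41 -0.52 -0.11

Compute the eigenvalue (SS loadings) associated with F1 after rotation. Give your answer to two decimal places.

1.64

SS loadings for F1 = (-0.81)² + 0.03² + 0.81² + (-0.27)² + 0.30² + (-0.41)² = 0.6561 + 0.0009 + 0.6561 + 0.0729 + 0.0900 + 0.1681 = 1.6441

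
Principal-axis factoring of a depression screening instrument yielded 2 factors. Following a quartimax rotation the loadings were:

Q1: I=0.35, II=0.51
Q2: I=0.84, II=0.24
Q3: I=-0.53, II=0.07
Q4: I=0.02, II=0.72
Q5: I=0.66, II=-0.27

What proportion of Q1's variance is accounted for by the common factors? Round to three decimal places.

h² = 0.35² + 0.51² = 0.1225 + 0.2601 = 0.3826

0.383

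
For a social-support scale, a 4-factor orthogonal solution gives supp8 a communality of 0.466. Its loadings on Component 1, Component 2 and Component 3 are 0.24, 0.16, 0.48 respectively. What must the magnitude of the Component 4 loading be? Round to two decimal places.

0.39

Under orthogonal rotation h² = Σλ², so λ_Component 4² = h² − (0.3136) = 0.466 − 0.3136 = 0.1524.
|λ| = √0.1524 = 0.3904.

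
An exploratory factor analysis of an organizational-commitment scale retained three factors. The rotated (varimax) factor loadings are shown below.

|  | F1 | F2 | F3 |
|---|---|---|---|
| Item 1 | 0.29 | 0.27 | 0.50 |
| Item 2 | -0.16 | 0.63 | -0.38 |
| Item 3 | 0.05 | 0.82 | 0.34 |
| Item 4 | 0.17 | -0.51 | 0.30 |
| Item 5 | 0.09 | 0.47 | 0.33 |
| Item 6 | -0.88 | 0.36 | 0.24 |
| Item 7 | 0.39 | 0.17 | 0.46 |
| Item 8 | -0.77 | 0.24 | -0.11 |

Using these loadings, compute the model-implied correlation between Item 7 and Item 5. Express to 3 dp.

0.267

r̂ = Σ λ_i·λ_j across factors = (0.39)(0.09) + (0.17)(0.47) + (0.46)(0.33)
  = +0.0351 +0.0799 +0.1518 = 0.2668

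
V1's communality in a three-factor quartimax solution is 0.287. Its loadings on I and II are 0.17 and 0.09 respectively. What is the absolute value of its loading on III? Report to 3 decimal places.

0.500

Under orthogonal rotation h² = Σλ², so λ_III² = h² − (0.0370) = 0.287 − 0.0370 = 0.2500.
|λ| = √0.2500 = 0.5000.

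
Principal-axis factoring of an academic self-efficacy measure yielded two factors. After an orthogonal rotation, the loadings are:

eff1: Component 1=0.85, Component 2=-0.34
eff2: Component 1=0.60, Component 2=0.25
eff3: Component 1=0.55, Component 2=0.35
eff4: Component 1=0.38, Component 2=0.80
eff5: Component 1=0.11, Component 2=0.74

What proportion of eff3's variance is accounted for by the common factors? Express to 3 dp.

h² = 0.55² + 0.35² = 0.3025 + 0.1225 = 0.4250

0.425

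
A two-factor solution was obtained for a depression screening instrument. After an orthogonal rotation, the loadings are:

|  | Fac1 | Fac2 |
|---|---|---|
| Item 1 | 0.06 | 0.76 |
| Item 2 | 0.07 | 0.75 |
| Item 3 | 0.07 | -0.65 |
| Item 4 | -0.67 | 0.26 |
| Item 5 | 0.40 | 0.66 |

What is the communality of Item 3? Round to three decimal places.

h² = 0.07² + (-0.65)² = 0.0049 + 0.4225 = 0.4274

0.427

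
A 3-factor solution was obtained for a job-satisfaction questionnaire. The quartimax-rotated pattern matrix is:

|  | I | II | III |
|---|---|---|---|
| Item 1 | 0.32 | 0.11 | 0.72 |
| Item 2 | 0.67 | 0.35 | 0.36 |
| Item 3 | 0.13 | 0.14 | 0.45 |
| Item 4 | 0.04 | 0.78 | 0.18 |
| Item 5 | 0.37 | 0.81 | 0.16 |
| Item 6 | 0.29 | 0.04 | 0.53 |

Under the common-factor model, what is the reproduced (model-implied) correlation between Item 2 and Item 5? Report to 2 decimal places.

r̂ = Σ λ_i·λ_j across factors = (0.67)(0.37) + (0.35)(0.81) + (0.36)(0.16)
  = +0.2479 +0.2835 +0.0576 = 0.5890

0.59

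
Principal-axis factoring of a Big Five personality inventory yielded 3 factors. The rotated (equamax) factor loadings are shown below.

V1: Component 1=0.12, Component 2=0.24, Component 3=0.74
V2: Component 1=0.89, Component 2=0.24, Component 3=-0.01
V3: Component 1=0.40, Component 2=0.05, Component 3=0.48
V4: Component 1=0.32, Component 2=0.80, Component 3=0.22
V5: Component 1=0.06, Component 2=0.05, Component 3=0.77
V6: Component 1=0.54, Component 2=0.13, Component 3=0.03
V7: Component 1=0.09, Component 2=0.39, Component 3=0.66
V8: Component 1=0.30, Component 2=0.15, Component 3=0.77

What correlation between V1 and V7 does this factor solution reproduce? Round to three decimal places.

0.593

r̂ = Σ λ_i·λ_j across factors = (0.12)(0.09) + (0.24)(0.39) + (0.74)(0.66)
  = +0.0108 +0.0936 +0.4884 = 0.5928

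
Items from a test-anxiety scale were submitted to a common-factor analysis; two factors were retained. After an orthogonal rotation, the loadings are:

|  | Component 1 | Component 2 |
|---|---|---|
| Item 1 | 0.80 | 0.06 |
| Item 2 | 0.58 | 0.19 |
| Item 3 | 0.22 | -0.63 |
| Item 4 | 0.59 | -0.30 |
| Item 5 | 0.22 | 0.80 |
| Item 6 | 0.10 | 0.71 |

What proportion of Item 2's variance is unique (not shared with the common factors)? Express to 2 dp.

h² = 0.58² + 0.19² = 0.3364 + 0.0361 = 0.3725
Uniqueness u² = 1 − h² = 1 − 0.3725 = 0.6275

0.63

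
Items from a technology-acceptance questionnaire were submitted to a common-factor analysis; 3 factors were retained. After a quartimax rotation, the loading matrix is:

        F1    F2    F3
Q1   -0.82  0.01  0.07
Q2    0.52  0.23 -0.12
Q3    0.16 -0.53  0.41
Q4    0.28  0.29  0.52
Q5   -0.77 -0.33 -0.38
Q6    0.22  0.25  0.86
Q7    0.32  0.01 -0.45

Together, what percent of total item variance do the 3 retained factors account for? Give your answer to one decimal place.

SS loadings by factor: 1.7905, 0.5895, 1.5443; total = 3.9243.
Total variance with 7 standardized items is 7, so the solution explains 3.9243/7 = 0.5606 = 56.06%.

56.1%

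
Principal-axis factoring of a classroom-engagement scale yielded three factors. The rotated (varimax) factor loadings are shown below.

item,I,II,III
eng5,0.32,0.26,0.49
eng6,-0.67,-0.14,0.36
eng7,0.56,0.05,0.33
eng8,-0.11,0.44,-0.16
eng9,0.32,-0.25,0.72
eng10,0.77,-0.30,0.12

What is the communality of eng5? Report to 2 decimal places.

h² = 0.32² + 0.26² + 0.49² = 0.1024 + 0.0676 + 0.2401 = 0.4101

0.41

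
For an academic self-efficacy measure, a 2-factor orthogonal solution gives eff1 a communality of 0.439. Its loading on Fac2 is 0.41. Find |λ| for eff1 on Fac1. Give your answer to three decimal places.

0.520

Under orthogonal rotation h² = Σλ², so λ_Fac1² = h² − (0.1681) = 0.439 − 0.1681 = 0.2709.
|λ| = √0.2709 = 0.5205.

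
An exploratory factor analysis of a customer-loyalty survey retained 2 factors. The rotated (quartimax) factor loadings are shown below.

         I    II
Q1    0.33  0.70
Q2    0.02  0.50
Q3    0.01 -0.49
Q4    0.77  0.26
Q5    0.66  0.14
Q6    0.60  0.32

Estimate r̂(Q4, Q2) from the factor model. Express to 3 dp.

0.145

r̂ = Σ λ_i·λ_j across factors = (0.77)(0.02) + (0.26)(0.50)
  = +0.0154 +0.1300 = 0.1454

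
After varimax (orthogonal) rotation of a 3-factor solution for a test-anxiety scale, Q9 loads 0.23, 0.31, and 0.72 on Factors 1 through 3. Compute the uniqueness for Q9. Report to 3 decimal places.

0.333

h² = 0.23² + 0.31² + 0.72² = 0.0529 + 0.0961 + 0.5184 = 0.6674
Uniqueness u² = 1 − h² = 1 − 0.6674 = 0.3326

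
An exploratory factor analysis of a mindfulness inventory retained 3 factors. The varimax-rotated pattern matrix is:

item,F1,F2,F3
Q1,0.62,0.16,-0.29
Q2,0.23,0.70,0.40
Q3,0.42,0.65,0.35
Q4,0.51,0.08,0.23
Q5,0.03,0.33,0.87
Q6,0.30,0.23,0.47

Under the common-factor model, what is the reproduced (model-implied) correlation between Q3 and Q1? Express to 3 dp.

0.263

r̂ = Σ λ_i·λ_j across factors = (0.42)(0.62) + (0.65)(0.16) + (0.35)(-0.29)
  = +0.2604 +0.1040 -0.1015 = 0.2629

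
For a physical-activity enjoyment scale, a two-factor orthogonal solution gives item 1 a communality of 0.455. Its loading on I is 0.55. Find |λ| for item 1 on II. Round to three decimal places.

0.391

Under orthogonal rotation h² = Σλ², so λ_II² = h² − (0.3025) = 0.455 − 0.3025 = 0.1525.
|λ| = √0.1525 = 0.3905.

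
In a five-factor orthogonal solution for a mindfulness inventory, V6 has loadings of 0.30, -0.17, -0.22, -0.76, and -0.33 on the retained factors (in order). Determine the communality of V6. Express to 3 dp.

0.854

h² = 0.30² + (-0.17)² + (-0.22)² + (-0.76)² + (-0.33)² = 0.0900 + 0.0289 + 0.0484 + 0.5776 + 0.1089 = 0.8538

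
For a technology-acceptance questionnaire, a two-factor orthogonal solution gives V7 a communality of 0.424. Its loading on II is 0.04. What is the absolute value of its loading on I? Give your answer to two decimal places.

Under orthogonal rotation h² = Σλ², so λ_I² = h² − (0.0016) = 0.424 − 0.0016 = 0.4224.
|λ| = √0.4224 = 0.6499.

0.65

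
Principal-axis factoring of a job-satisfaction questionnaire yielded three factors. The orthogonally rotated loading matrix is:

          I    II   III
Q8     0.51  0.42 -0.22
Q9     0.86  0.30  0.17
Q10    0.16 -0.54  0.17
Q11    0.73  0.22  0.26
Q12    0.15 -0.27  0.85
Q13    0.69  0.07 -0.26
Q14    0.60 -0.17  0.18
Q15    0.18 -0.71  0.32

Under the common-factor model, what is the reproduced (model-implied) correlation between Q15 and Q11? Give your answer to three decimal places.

r̂ = Σ λ_i·λ_j across factors = (0.18)(0.73) + (-0.71)(0.22) + (0.32)(0.26)
  = +0.1314 -0.1562 +0.0832 = 0.0584

0.058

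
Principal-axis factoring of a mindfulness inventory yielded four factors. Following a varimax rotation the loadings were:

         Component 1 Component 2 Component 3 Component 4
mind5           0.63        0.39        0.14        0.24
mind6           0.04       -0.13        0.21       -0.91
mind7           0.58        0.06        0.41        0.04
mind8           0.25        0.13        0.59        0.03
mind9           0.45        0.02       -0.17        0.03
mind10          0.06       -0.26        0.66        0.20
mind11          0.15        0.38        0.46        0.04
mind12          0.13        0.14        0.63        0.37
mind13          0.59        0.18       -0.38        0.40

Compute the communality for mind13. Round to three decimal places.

h² = 0.59² + 0.18² + (-0.38)² + 0.40² = 0.3481 + 0.0324 + 0.1444 + 0.1600 = 0.6849

0.685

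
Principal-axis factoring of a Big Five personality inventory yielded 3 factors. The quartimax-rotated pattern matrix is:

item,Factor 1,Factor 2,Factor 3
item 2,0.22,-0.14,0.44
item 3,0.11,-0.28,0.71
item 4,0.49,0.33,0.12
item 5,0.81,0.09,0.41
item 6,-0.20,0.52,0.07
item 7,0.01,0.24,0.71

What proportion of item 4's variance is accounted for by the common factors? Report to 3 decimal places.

h² = 0.49² + 0.33² + 0.12² = 0.2401 + 0.1089 + 0.0144 = 0.3634

0.363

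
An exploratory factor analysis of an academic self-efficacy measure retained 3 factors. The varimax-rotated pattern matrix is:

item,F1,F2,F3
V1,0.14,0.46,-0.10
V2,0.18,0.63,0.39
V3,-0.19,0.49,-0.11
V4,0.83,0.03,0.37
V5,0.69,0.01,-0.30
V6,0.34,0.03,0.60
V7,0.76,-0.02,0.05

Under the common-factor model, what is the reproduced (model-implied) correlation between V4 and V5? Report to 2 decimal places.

0.46

r̂ = Σ λ_i·λ_j across factors = (0.83)(0.69) + (0.03)(0.01) + (0.37)(-0.30)
  = +0.5727 +0.0003 -0.1110 = 0.4620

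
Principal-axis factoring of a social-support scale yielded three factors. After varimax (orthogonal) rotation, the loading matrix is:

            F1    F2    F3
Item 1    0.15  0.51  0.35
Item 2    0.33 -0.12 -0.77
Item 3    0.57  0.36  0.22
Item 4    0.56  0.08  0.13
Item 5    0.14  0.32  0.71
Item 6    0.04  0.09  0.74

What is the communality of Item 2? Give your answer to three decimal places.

0.716

h² = 0.33² + (-0.12)² + (-0.77)² = 0.1089 + 0.0144 + 0.5929 = 0.7162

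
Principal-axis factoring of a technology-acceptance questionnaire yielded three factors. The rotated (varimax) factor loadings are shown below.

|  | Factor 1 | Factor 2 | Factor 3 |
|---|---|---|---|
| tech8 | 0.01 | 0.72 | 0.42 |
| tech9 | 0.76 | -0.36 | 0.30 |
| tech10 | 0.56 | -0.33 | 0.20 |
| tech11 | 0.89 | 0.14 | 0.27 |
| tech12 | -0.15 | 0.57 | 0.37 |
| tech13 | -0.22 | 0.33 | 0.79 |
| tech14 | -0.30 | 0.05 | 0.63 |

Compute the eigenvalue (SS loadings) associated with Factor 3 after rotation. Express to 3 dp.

1.537

SS loadings for Factor 3 = 0.42² + 0.30² + 0.20² + 0.27² + 0.37² + 0.79² + 0.63² = 0.1764 + 0.0900 + 0.0400 + 0.0729 + 0.1369 + 0.6241 + 0.3969 = 1.5372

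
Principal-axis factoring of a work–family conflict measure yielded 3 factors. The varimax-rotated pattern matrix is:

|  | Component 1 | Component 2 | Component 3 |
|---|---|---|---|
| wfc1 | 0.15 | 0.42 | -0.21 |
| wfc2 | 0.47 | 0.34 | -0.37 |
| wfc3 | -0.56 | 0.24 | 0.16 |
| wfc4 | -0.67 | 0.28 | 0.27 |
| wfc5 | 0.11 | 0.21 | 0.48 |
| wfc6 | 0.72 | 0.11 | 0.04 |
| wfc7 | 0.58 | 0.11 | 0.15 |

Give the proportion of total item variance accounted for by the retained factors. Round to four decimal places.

0.4147

Communalities: 0.2430, 0.4734, 0.3968, 0.6002, 0.2866, 0.5321, 0.3710; Σh² = 2.9031.
Total variance with 7 standardized items is 7, so the solution explains 2.9031/7 = 0.4147.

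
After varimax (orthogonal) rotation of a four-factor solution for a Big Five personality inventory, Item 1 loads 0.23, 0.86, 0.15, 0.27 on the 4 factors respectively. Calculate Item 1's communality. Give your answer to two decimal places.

0.89

h² = 0.23² + 0.86² + 0.15² + 0.27² = 0.0529 + 0.7396 + 0.0225 + 0.0729 = 0.8879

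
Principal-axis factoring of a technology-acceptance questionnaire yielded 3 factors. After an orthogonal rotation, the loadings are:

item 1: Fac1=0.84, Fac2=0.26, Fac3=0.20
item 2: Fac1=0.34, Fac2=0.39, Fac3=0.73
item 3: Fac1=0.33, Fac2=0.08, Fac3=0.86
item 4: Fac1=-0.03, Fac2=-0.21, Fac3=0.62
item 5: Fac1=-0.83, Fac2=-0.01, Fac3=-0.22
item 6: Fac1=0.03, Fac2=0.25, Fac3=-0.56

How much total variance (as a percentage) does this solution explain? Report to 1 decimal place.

66.9%

Communalities: 0.8132, 0.8006, 0.8549, 0.4294, 0.7374, 0.3770; Σh² = 4.0125.
Total variance with 6 standardized items is 6, so the solution explains 4.0125/6 = 0.6688 = 66.88%.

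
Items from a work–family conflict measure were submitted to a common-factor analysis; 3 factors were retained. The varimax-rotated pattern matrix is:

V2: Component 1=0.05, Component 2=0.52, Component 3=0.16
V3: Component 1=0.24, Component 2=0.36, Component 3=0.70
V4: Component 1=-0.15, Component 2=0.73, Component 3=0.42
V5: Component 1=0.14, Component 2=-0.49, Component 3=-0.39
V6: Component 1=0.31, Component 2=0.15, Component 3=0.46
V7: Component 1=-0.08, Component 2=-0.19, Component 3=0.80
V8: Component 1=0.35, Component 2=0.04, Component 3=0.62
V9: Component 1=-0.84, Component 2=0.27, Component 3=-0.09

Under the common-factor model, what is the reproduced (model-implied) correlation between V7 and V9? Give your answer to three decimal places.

-0.056

r̂ = Σ λ_i·λ_j across factors = (-0.08)(-0.84) + (-0.19)(0.27) + (0.80)(-0.09)
  = +0.0672 -0.0513 -0.0720 = -0.0561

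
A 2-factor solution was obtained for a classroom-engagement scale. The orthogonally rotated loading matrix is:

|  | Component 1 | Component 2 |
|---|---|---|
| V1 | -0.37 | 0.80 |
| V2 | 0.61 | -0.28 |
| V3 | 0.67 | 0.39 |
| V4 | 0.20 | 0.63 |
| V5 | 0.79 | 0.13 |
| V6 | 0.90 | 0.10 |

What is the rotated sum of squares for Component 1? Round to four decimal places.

SS loadings for Component 1 = (-0.37)² + 0.61² + 0.67² + 0.20² + 0.79² + 0.90² = 0.1369 + 0.3721 + 0.4489 + 0.0400 + 0.6241 + 0.8100 = 2.4320

2.4320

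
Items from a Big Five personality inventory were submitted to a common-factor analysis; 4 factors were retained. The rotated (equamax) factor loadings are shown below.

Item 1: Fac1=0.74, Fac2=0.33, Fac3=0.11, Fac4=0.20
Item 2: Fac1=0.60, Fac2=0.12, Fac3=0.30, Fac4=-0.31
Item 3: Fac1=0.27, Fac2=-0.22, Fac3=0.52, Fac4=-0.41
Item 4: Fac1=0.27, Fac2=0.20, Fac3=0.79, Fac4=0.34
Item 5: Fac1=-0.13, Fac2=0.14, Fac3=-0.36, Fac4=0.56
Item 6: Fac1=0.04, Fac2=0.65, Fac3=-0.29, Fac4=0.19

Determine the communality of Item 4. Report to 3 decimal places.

0.853

h² = 0.27² + 0.20² + 0.79² + 0.34² = 0.0729 + 0.0400 + 0.6241 + 0.1156 = 0.8526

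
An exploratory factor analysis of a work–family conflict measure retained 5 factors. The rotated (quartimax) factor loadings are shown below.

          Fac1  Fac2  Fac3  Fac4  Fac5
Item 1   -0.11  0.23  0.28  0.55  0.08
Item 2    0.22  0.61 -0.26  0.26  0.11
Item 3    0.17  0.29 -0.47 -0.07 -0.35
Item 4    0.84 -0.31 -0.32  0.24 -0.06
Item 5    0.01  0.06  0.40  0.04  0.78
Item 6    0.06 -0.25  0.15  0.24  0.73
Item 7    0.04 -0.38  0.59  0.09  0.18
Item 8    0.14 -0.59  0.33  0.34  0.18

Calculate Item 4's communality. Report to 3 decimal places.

h² = 0.84² + (-0.31)² + (-0.32)² + 0.24² + (-0.06)² = 0.7056 + 0.0961 + 0.1024 + 0.0576 + 0.0036 = 0.9653

0.965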